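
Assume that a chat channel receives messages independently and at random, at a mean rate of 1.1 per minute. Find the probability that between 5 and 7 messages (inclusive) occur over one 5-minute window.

0.4520

Over the interval, μ = 1.1 × 5 = 5.5 (a 5-minute window = 5 minutes).
P(5 ≤ N ≤ 7) = Σ_{j=5}^{7} e^(−5.5) · 5.5^j/j! ≈ 0.4520.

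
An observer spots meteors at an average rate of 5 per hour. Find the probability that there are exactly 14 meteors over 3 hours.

Over the interval, μ = 5 × 3 = 15 (3 hours).
P(N = 14) = e^(−μ) μ^14/14! = e^(−15) · 15^14/87178291200 ≈ 0.1024.

0.1024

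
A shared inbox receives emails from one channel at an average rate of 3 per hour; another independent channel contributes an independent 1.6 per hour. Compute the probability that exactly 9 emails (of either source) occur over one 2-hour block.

0.1315

Independent Poisson processes superpose: combined rate λ = 3 + 1.6 = 4.6 per hour.
Over the interval, μ = 4.6 × 2 = 9.2 (a 2-hour block = 2 hours).
P(N = 9) = e^(−9.2) · 9.2^9/9! ≈ 0.1315.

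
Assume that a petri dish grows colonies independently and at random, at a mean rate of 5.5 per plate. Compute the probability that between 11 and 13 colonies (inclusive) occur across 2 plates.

0.3214

Over the interval, μ = 5.5 × 2 = 11 (2 plates).
P(11 ≤ N ≤ 13) = Σ_{j=11}^{13} e^(−11) · 11^j/j! ≈ 0.3214.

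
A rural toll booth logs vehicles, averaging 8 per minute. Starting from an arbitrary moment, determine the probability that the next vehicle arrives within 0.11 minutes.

Inter-arrival times are exponential with rate λ = 8 per minute.
P(T ≤ 0.11) = 1 − e^(−λt) = 1 − e^(−8 × 0.11) = 1 − e^(−0.88) ≈ 0.5852.

0.5852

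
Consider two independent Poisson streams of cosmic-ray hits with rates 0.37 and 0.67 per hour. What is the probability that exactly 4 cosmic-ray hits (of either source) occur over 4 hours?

Independent Poisson processes superpose: combined rate λ = 0.37 + 0.67 = 1.04 per hour.
Over the interval, μ = 1.04 × 4 = 4.16 (4 hours).
P(N = 4) = e^(−4.16) · 4.16^4/4! ≈ 0.1948.

0.1948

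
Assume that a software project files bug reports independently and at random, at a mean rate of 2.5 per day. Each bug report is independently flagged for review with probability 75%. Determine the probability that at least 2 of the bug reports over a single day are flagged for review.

0.5591

Thinning: the bug reports that are flagged for review themselves form a Poisson process with rate 0.75 × 2.5 = 1.875 per day.
So μ = 1.875.
P(N ≥ 2) = 1 − P(N ≤ 1) ≈ 0.5591.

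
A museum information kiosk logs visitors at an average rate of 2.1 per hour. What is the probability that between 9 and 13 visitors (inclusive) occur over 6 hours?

Over the interval, μ = 2.1 × 6 = 12.6 (6 hours).
P(9 ≤ N ≤ 13) = Σ_{j=9}^{13} e^(−12.6) · 12.6^j/j! ≈ 0.4974.

0.4974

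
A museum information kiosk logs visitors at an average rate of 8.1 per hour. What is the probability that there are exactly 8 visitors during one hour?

With mean μ = 8.1 per hour,
P(N = 8) = e^(−μ) μ^8/8! = e^(−8.1) · 8.1^8/40320 ≈ 0.1395.

0.1395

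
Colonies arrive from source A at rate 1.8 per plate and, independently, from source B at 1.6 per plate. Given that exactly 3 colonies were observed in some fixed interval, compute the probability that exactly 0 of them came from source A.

Given the total, each event is independently from source A with probability p = λ_A/(λ_A+λ_B) = 1.8/3.4 ≈ 0.5294.
So K ~ Binomial(3, 1.8/3.4): P(K = 0) = C(3,0) · (1.8/3.4)^0 · (1.6/3.4)^3 ≈ 0.1042.

0.1042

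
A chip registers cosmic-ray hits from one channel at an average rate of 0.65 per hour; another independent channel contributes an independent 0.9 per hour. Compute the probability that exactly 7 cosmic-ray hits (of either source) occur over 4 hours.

0.1418

Independent Poisson processes superpose: combined rate λ = 0.65 + 0.9 = 1.55 per hour.
Over the interval, μ = 1.55 × 4 = 6.2 (4 hours).
P(N = 7) = e^(−6.2) · 6.2^7/7! ≈ 0.1418.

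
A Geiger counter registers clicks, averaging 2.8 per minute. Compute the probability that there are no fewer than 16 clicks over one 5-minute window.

0.3306

Over the interval, μ = 2.8 × 5 = 14 (a 5-minute window = 5 minutes).
P(N ≥ 16) = 1 − P(N ≤ 15) = 1 − Σ_{j=0}^{15} e^(−μ) μ^j/j! ≈ 0.3306.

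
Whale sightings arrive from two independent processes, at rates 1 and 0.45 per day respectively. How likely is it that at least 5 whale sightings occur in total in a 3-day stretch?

Independent Poisson processes superpose: combined rate λ = 1 + 0.45 = 1.45 per day.
Over the interval, μ = 1.45 × 3 = 4.35 (a 3-day stretch = 3 days).
P(N ≥ 5) = 1 − P(N ≤ 4) ≈ 0.4392.

0.4392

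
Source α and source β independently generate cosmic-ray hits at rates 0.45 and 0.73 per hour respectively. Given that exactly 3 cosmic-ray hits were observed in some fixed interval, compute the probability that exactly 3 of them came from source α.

0.0555

Given the total, each event is independently from source α with probability p = λ_α/(λ_α+λ_β) = 0.45/1.18 ≈ 0.3814.
So K ~ Binomial(3, 0.45/1.18): P(K = 3) = C(3,3) · (0.45/1.18)^3 · (0.73/1.18)^0 ≈ 0.0555.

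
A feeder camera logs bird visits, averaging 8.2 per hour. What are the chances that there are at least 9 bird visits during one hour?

0.4353

With mean μ = 8.2 per hour,
P(N ≥ 9) = 1 − P(N ≤ 8) = 1 − Σ_{j=0}^{8} e^(−μ) μ^j/j! ≈ 0.4353.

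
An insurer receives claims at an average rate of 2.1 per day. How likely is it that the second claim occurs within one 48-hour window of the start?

Over the interval, μ = 2.1 × 2 = 4.2 (a 48-hour window = 2 days).
The second arrival falls in the interval iff at least 2 events occur there: P(S_2 ≤ t) = P(N ≥ 2) = 1 − P(N ≤ 1) ≈ 0.9220.

0.9220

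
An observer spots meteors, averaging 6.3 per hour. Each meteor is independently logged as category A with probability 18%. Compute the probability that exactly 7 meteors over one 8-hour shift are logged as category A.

Thinning: the meteors that are logged as category A themselves form a Poisson process with rate 0.18 × 6.3 = 1.134 per hour.
Over the interval, μ = 1.134 × 8 = 9.072 (an 8-hour shift = 8 hours).
P(N = 7) = e^(−9.072) · 9.072^7/7! ≈ 0.1152.

0.1152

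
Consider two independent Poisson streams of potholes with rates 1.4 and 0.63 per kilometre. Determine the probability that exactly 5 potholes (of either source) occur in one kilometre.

0.0377

Independent Poisson processes superpose: combined rate λ = 1.4 + 0.63 = 2.03 per kilometre.
So μ = 2.03.
P(N = 5) = e^(−2.03) · 2.03^5/5! ≈ 0.0377.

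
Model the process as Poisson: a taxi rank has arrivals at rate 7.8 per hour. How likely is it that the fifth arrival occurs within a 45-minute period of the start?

0.6944

Over the interval, μ = 7.8 × 0.75 = 5.85 (a 45-minute period = 0.75 hours).
The fifth arrival falls in the interval iff at least 5 events occur there: P(S_5 ≤ t) = P(N ≥ 5) = 1 − P(N ≤ 4) ≈ 0.6944.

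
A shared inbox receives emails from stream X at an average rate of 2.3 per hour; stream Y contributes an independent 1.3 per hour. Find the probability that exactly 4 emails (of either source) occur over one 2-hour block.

0.0836

Independent Poisson processes superpose: combined rate λ = 2.3 + 1.3 = 3.6 per hour.
Over the interval, μ = 3.6 × 2 = 7.2 (a 2-hour block = 2 hours).
P(N = 4) = e^(−7.2) · 7.2^4/4! ≈ 0.0836.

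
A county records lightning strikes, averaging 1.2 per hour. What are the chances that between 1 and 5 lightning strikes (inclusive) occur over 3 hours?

Over the interval, μ = 1.2 × 3 = 3.6 (3 hours).
P(1 ≤ N ≤ 5) = Σ_{j=1}^{5} e^(−3.6) · 3.6^j/j! ≈ 0.8168.

0.8168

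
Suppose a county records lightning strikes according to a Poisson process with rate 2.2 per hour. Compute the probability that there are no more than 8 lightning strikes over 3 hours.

0.7796

Over the interval, μ = 2.2 × 3 = 6.6 (3 hours).
P(N ≤ 8) = Σ_{j=0}^{8} e^(−μ) μ^j/j! ≈ 0.7796.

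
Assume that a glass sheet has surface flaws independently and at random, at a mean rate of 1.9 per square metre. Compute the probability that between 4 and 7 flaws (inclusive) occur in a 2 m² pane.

Over the interval, μ = 1.9 × 2 = 3.8 (a 2 m² pane = 2 square metres).
P(4 ≤ N ≤ 7) = Σ_{j=4}^{7} e^(−3.8) · 3.8^j/j! ≈ 0.4864.

0.4864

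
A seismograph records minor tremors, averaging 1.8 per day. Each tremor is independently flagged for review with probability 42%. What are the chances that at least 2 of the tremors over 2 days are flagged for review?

Thinning: the tremors that are flagged for review themselves form a Poisson process with rate 0.42 × 1.8 = 0.756 per day.
Over the interval, μ = 0.756 × 2 = 1.512 (2 days).
P(N ≥ 2) = 1 − P(N ≤ 1) ≈ 0.4462.

0.4462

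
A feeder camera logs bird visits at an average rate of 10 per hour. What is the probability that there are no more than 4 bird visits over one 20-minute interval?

Over the interval, μ = 10 × 1/3 ≈ 3.33333 (a 20-minute interval = 1/3 hours).
P(N ≤ 4) = Σ_{j=0}^{4} e^(−μ) μ^j/j! ≈ 0.7565.

0.7565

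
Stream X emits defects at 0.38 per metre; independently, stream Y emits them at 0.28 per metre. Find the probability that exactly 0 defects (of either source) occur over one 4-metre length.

0.0714

Independent Poisson processes superpose: combined rate λ = 0.38 + 0.28 = 0.66 per metre.
Over the interval, μ = 0.66 × 4 = 2.64 (a 4-metre length = 4 metres).
P(N = 0) = e^(−2.64) · 2.64^0/0! ≈ 0.0714.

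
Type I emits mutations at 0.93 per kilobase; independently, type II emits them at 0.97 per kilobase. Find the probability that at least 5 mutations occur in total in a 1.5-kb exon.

0.1602

Independent Poisson processes superpose: combined rate λ = 0.93 + 0.97 = 1.9 per kilobase.
Over the interval, μ = 1.9 × 1.5 = 2.85 (a 1.5-kb exon = 1.5 kilobases).
P(N ≥ 5) = 1 − P(N ≤ 4) ≈ 0.1602.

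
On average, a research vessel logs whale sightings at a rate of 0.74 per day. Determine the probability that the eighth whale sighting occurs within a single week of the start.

Over the interval, μ = 0.74 × 7 = 5.18 (a week = 7 days).
The eighth arrival falls in the interval iff at least 8 events occur there: P(S_8 ≤ t) = P(N ≥ 8) = 1 − P(N ≤ 7) ≈ 0.1528.

0.1528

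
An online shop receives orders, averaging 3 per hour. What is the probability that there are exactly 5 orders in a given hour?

0.1008

With mean μ = 3 per hour,
P(N = 5) = e^(−μ) μ^5/5! = e^(−3) · 3^5/120 ≈ 0.1008.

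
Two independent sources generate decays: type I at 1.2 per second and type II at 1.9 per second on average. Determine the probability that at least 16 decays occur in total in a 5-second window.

Independent Poisson processes superpose: combined rate λ = 1.2 + 1.9 = 3.1 per second.
Over the interval, μ = 3.1 × 5 = 15.5 (a 5-second window = 5 seconds).
P(N ≥ 16) = 1 − P(N ≤ 15) ≈ 0.4830.

0.4830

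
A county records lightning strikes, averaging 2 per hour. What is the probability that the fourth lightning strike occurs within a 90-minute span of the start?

Over the interval, μ = 2 × 1.5 = 3 (a 90-minute span = 1.5 hours).
The fourth arrival falls in the interval iff at least 4 events occur there: P(S_4 ≤ t) = P(N ≥ 4) = 1 − P(N ≤ 3) ≈ 0.3528.

0.3528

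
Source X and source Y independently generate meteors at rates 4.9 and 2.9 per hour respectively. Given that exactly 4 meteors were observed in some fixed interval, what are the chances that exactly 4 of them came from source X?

Given the total, each event is independently from source X with probability p = λ_X/(λ_X+λ_Y) = 4.9/7.8 ≈ 0.6282.
So K ~ Binomial(4, 4.9/7.8): P(K = 4) = C(4,4) · (4.9/7.8)^4 · (2.9/7.8)^0 ≈ 0.1557.

0.1557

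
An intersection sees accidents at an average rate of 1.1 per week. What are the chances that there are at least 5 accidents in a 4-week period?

0.4488

Over the interval, μ = 1.1 × 4 = 4.4 (a 4-week period = 4 weeks).
P(N ≥ 5) = 1 − P(N ≤ 4) = 1 − Σ_{j=0}^{4} e^(−μ) μ^j/j! ≈ 0.4488.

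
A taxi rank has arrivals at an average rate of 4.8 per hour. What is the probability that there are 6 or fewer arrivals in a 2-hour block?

0.1574

Over the interval, μ = 4.8 × 2 = 9.6 (a 2-hour block = 2 hours).
P(N ≤ 6) = Σ_{j=0}^{6} e^(−μ) μ^j/j! ≈ 0.1574.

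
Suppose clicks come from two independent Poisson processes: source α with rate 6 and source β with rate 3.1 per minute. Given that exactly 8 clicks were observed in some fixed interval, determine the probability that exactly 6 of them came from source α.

Given the total, each event is independently from source α with probability p = λ_α/(λ_α+λ_β) = 6/9.1 ≈ 0.6593.
So K ~ Binomial(8, 6/9.1): P(K = 6) = C(8,6) · (6/9.1)^6 · (3.1/9.1)^2 ≈ 0.2670.

0.2670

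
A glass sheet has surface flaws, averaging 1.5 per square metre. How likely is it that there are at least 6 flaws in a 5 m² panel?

0.7586

Over the interval, μ = 1.5 × 5 = 7.5 (a 5 m² panel = 5 square metres).
P(N ≥ 6) = 1 − P(N ≤ 5) = 1 − Σ_{j=0}^{5} e^(−μ) μ^j/j! ≈ 0.7586.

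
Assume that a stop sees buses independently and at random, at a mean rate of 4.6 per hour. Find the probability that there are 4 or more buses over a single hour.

0.6743

With mean μ = 4.6 per hour,
P(N ≥ 4) = 1 − P(N ≤ 3) = 1 − Σ_{j=0}^{3} e^(−μ) μ^j/j! ≈ 0.6743.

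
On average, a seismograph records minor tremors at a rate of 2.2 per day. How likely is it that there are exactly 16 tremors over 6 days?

0.0751

Over the interval, μ = 2.2 × 6 = 13.2 (6 days).
P(N = 16) = e^(−μ) μ^16/16! = e^(−13.2) · 13.2^16/20922789888000 ≈ 0.0751.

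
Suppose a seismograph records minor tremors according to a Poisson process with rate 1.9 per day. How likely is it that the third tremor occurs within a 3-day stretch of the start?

Over the interval, μ = 1.9 × 3 = 5.7 (a 3-day stretch = 3 days).
The third arrival falls in the interval iff at least 3 events occur there: P(S_3 ≤ t) = P(N ≥ 3) = 1 − P(N ≤ 2) ≈ 0.9232.

0.9232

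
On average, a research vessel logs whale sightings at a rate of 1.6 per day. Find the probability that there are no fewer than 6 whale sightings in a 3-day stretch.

Over the interval, μ = 1.6 × 3 = 4.8 (a 3-day stretch = 3 days).
P(N ≥ 6) = 1 − P(N ≤ 5) = 1 − Σ_{j=0}^{5} e^(−μ) μ^j/j! ≈ 0.3490.

0.3490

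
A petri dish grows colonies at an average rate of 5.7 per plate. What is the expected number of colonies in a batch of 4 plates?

22.8

E[N] = λt = 5.7 × 4 = 22.8 (a batch of 4 plates = 4 plates).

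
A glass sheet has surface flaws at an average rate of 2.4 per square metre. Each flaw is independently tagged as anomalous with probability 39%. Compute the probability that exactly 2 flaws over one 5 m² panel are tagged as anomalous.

0.1016

Thinning: the flaws that are tagged as anomalous themselves form a Poisson process with rate 0.39 × 2.4 = 0.936 per square metre.
Over the interval, μ = 0.936 × 5 = 4.68 (a 5 m² panel = 5 square metres).
P(N = 2) = e^(−4.68) · 4.68^2/2! ≈ 0.1016.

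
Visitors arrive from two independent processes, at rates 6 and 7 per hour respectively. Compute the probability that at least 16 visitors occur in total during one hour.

0.2364

Independent Poisson processes superpose: combined rate λ = 6 + 7 = 13 per hour.
So μ = 13.
P(N ≥ 16) = 1 − P(N ≤ 15) ≈ 0.2364.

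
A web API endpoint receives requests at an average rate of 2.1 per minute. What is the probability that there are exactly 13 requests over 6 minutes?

0.1093

Over the interval, μ = 2.1 × 6 = 12.6 (6 minutes).
P(N = 13) = e^(−μ) μ^13/13! = e^(−12.6) · 12.6^13/6227020800 ≈ 0.1093.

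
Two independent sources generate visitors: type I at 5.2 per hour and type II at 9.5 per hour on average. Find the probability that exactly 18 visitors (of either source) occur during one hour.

0.0663

Independent Poisson processes superpose: combined rate λ = 5.2 + 9.5 = 14.7 per hour.
So μ = 14.7.
P(N = 18) = e^(−14.7) · 14.7^18/18! ≈ 0.0663.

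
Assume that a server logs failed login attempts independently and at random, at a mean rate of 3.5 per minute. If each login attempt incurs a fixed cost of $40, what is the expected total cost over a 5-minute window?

$700

E[N] = 3.5 × 5 = 17.5 (a 5-minute window = 5 minutes); E[cost] = 17.5 × $40 = $700.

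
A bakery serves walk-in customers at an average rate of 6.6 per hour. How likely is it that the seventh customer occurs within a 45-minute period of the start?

Over the interval, μ = 6.6 × 0.75 = 4.95 (a 45-minute period = 0.75 hours).
The seventh arrival falls in the interval iff at least 7 events occur there: P(S_7 ≤ t) = P(N ≥ 7) = 1 − P(N ≤ 6) ≈ 0.2305.

0.2305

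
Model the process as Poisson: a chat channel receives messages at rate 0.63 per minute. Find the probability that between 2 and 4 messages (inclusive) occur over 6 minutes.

Over the interval, μ = 0.63 × 6 = 3.78 (6 minutes).
P(2 ≤ N ≤ 4) = Σ_{j=2}^{4} e^(−3.78) · 3.78^j/j! ≈ 0.5626.

0.5626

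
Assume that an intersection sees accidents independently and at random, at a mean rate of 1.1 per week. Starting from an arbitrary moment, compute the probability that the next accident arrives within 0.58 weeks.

0.4717

Inter-arrival times are exponential with rate λ = 1.1 per week.
P(T ≤ 0.58) = 1 − e^(−λt) = 1 − e^(−1.1 × 0.58) = 1 − e^(−0.638) ≈ 0.4717.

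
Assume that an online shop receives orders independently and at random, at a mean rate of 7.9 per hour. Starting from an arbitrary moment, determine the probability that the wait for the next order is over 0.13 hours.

0.3581

The wait for the next event is exponential with rate λ = 7.9 per hour.
P(T > 0.13) = e^(−λt) = e^(−7.9 × 0.13) = e^(−1.027) ≈ 0.3581.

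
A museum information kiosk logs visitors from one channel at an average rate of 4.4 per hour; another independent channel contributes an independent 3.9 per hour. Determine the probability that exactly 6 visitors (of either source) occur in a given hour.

0.1128

Independent Poisson processes superpose: combined rate λ = 4.4 + 3.9 = 8.3 per hour.
So μ = 8.3.
P(N = 6) = e^(−8.3) · 8.3^6/6! ≈ 0.1128.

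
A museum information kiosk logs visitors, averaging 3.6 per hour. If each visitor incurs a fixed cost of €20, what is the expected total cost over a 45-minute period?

E[N] = 3.6 × 0.75 = 2.7 (a 45-minute period = 0.75 hours); E[cost] = 2.7 × €20 = €54.

€54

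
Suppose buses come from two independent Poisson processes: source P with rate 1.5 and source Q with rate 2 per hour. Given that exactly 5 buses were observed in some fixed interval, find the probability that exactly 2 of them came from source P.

0.3427

Given the total, each event is independently from source P with probability p = λ_P/(λ_P+λ_Q) = 1.5/3.5 ≈ 0.4286.
So K ~ Binomial(5, 1.5/3.5): P(K = 2) = C(5,2) · (1.5/3.5)^2 · (2/3.5)^3 ≈ 0.3427.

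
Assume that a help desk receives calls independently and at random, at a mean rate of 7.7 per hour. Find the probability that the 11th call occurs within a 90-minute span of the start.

Over the interval, μ = 7.7 × 1.5 = 11.55 (a 90-minute span = 1.5 hours).
The 11th arrival falls in the interval iff at least 11 events occur there: P(S_11 ≤ t) = P(N ≥ 11) = 1 − P(N ≤ 10) ≈ 0.6039.

0.6039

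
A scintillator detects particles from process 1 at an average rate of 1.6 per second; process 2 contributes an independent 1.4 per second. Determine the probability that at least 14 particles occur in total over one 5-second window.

Independent Poisson processes superpose: combined rate λ = 1.6 + 1.4 = 3 per second.
Over the interval, μ = 3 × 5 = 15 (a 5-second window = 5 seconds).
P(N ≥ 14) = 1 − P(N ≤ 13) ≈ 0.6368.

0.6368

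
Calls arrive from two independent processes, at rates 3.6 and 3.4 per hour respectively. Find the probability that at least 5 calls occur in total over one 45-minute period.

Independent Poisson processes superpose: combined rate λ = 3.6 + 3.4 = 7 per hour.
Over the interval, μ = 7 × 0.75 = 5.25 (a 45-minute period = 0.75 hours).
P(N ≥ 5) = 1 − P(N ≤ 4) ≈ 0.6022.

0.6022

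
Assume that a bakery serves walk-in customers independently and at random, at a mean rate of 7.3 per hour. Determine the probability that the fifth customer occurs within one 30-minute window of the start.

0.3031

Over the interval, μ = 7.3 × 0.5 = 3.65 (a 30-minute window = 0.5 hours).
The fifth arrival falls in the interval iff at least 5 events occur there: P(S_5 ≤ t) = P(N ≥ 5) = 1 − P(N ≤ 4) ≈ 0.3031.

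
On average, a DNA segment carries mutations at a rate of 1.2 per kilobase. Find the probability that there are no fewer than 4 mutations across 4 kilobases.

Over the interval, μ = 1.2 × 4 = 4.8 (4 kilobases).
P(N ≥ 4) = 1 − P(N ≤ 3) = 1 − Σ_{j=0}^{3} e^(−μ) μ^j/j! ≈ 0.7058.

0.7058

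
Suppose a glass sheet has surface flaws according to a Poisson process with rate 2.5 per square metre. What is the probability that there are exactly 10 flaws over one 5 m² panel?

0.0956

Over the interval, μ = 2.5 × 5 = 12.5 (a 5 m² panel = 5 square metres).
P(N = 10) = e^(−μ) μ^10/10! = e^(−12.5) · 12.5^10/3628800 ≈ 0.0956.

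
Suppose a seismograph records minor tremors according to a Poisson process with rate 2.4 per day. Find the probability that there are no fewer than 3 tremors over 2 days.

0.8575

Over the interval, μ = 2.4 × 2 = 4.8 (2 days).
P(N ≥ 3) = 1 − P(N ≤ 2) = 1 − Σ_{j=0}^{2} e^(−μ) μ^j/j! ≈ 0.8575.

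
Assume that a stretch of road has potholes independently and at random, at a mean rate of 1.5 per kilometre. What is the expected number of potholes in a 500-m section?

0.75

E[N] = λt = 1.5 × 0.5 = 0.75 (a 500-m section = 0.5 kilometres).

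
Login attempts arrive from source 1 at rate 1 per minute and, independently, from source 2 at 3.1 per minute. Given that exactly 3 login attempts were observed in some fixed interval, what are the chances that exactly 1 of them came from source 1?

Given the total, each event is independently from source 1 with probability p = λ_1/(λ_1+λ_2) = 1/4.1 ≈ 0.2439.
So K ~ Binomial(3, 1/4.1): P(K = 1) = C(3,1) · (1/4.1)^1 · (3.1/4.1)^2 ≈ 0.4183.

0.4183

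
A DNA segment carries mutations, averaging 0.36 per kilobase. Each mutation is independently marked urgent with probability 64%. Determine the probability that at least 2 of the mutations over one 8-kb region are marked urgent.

0.5499

Thinning: the mutations that are marked urgent themselves form a Poisson process with rate 0.64 × 0.36 = 0.2304 per kilobase.
Over the interval, μ = 0.2304 × 8 = 1.8432 (an 8-kb region = 8 kilobases).
P(N ≥ 2) = 1 − P(N ≤ 1) ≈ 0.5499.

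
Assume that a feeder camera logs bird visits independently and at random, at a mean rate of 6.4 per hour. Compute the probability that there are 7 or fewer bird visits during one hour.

0.6873

With mean μ = 6.4 per hour,
P(N ≤ 7) = Σ_{j=0}^{7} e^(−μ) μ^j/j! ≈ 0.6873.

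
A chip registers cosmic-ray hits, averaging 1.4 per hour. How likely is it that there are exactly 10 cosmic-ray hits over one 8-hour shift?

0.1170

Over the interval, μ = 1.4 × 8 = 11.2 (an 8-hour shift = 8 hours).
P(N = 10) = e^(−μ) μ^10/10! = e^(−11.2) · 11.2^10/3628800 ≈ 0.1170.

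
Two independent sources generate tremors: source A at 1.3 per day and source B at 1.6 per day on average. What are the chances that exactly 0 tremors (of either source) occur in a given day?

Independent Poisson processes superpose: combined rate λ = 1.3 + 1.6 = 2.9 per day.
So μ = 2.9.
P(N = 0) = e^(−2.9) · 2.9^0/0! ≈ 0.0550.

0.0550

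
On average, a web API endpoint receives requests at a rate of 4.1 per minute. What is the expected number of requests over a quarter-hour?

E[N] = λt = 4.1 × 15 = 61.5 (a quarter-hour = 15 minutes).

61.5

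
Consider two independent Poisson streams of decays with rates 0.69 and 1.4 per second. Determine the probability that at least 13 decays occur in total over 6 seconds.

Independent Poisson processes superpose: combined rate λ = 0.69 + 1.4 = 2.09 per second.
Over the interval, μ = 2.09 × 6 = 12.54 (6 seconds).
P(N ≥ 13) = 1 − P(N ≤ 12) ≈ 0.4855.

0.4855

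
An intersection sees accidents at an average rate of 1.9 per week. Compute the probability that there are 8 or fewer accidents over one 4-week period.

0.6482

Over the interval, μ = 1.9 × 4 = 7.6 (a 4-week period = 4 weeks).
P(N ≤ 8) = Σ_{j=0}^{8} e^(−μ) μ^j/j! ≈ 0.6482.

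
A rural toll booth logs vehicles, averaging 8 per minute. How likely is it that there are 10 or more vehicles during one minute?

0.2834

With mean μ = 8 per minute,
P(N ≥ 10) = 1 − P(N ≤ 9) = 1 − Σ_{j=0}^{9} e^(−μ) μ^j/j! ≈ 0.2834.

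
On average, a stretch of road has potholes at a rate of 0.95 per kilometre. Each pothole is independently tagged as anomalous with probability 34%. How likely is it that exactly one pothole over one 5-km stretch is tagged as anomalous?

0.3212

Thinning: the potholes that are tagged as anomalous themselves form a Poisson process with rate 0.34 × 0.95 = 0.323 per kilometre.
Over the interval, μ = 0.323 × 5 = 1.615 (a 5-km stretch = 5 kilometres).
P(N = 1) = e^(−1.615) · 1.615^1/1! ≈ 0.3212.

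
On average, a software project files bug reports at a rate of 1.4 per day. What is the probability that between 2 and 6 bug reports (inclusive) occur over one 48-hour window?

0.7445

Over the interval, μ = 1.4 × 2 = 2.8 (a 48-hour window = 2 days).
P(2 ≤ N ≤ 6) = Σ_{j=2}^{6} e^(−2.8) · 2.8^j/j! ≈ 0.7445.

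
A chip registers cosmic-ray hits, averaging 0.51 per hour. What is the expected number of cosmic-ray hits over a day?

12.24

E[N] = λt = 0.51 × 24 = 12.24 (a day = 24 hours).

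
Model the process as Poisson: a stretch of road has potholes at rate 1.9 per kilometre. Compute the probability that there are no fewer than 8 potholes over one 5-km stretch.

0.7313

Over the interval, μ = 1.9 × 5 = 9.5 (a 5-km stretch = 5 kilometres).
P(N ≥ 8) = 1 − P(N ≤ 7) = 1 − Σ_{j=0}^{7} e^(−μ) μ^j/j! ≈ 0.7313.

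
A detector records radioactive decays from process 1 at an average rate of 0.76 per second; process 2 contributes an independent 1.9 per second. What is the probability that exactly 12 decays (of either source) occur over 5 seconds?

Independent Poisson processes superpose: combined rate λ = 0.76 + 1.9 = 2.66 per second.
Over the interval, μ = 2.66 × 5 = 13.3 (5 seconds).
P(N = 12) = e^(−13.3) · 13.3^12/12! ≈ 0.1071.

0.1071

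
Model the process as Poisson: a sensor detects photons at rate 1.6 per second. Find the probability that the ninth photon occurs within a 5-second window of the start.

Over the interval, μ = 1.6 × 5 = 8 (a 5-second window = 5 seconds).
The ninth arrival falls in the interval iff at least 9 events occur there: P(S_9 ≤ t) = P(N ≥ 9) = 1 − P(N ≤ 8) ≈ 0.4075.

0.4075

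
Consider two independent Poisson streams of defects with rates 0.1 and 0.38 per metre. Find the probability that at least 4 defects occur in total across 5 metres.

0.2213

Independent Poisson processes superpose: combined rate λ = 0.1 + 0.38 = 0.48 per metre.
Over the interval, μ = 0.48 × 5 = 2.4 (5 metres).
P(N ≥ 4) = 1 − P(N ≤ 3) ≈ 0.2213.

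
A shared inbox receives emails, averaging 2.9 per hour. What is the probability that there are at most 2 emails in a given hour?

0.4460

With mean μ = 2.9 per hour,
P(N ≤ 2) = Σ_{j=0}^{2} e^(−μ) μ^j/j! ≈ 0.4460.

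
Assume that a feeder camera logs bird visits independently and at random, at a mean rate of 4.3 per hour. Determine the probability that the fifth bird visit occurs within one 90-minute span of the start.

0.7707

Over the interval, μ = 4.3 × 1.5 = 6.45 (a 90-minute span = 1.5 hours).
The fifth arrival falls in the interval iff at least 5 events occur there: P(S_5 ≤ t) = P(N ≥ 5) = 1 − P(N ≤ 4) ≈ 0.7707.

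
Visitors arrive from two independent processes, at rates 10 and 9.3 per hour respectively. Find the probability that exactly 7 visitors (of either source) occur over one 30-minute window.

Independent Poisson processes superpose: combined rate λ = 10 + 9.3 = 19.3 per hour.
Over the interval, μ = 19.3 × 0.5 = 9.65 (a 30-minute window = 0.5 hours).
P(N = 7) = e^(−9.65) · 9.65^7/7! ≈ 0.0996.

0.0996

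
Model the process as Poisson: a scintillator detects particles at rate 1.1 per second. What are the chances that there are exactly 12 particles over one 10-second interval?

Over the interval, μ = 1.1 × 10 = 11 (a 10-second interval = 10 seconds).
P(N = 12) = e^(−μ) μ^12/12! = e^(−11) · 11^12/479001600 ≈ 0.1094.

0.1094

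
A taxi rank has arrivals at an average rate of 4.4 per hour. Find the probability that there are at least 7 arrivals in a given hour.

0.1564

With mean μ = 4.4 per hour,
P(N ≥ 7) = 1 − P(N ≤ 6) = 1 − Σ_{j=0}^{6} e^(−μ) μ^j/j! ≈ 0.1564.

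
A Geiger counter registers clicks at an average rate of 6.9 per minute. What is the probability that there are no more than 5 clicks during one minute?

With mean μ = 6.9 per minute,
P(N ≤ 5) = Σ_{j=0}^{5} e^(−μ) μ^j/j! ≈ 0.3137.

0.3137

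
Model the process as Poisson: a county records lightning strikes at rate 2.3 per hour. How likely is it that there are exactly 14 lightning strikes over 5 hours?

0.0822

Over the interval, μ = 2.3 × 5 = 11.5 (5 hours).
P(N = 14) = e^(−μ) μ^14/14! = e^(−11.5) · 11.5^14/87178291200 ≈ 0.0822.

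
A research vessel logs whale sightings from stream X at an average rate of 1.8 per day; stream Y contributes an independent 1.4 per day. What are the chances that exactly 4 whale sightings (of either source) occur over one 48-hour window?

0.1162

Independent Poisson processes superpose: combined rate λ = 1.8 + 1.4 = 3.2 per day.
Over the interval, μ = 3.2 × 2 = 6.4 (a 48-hour window = 2 days).
P(N = 4) = e^(−6.4) · 6.4^4/4! ≈ 0.1162.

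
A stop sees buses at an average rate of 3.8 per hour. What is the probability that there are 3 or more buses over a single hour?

With mean μ = 3.8 per hour,
P(N ≥ 3) = 1 − P(N ≤ 2) = 1 − Σ_{j=0}^{2} e^(−μ) μ^j/j! ≈ 0.7311.

0.7311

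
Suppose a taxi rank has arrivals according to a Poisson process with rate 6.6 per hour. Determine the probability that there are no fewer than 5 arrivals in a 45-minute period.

0.5507

Over the interval, μ = 6.6 × 0.75 = 4.95 (a 45-minute period = 0.75 hours).
P(N ≥ 5) = 1 − P(N ≤ 4) = 1 − Σ_{j=0}^{4} e^(−μ) μ^j/j! ≈ 0.5507.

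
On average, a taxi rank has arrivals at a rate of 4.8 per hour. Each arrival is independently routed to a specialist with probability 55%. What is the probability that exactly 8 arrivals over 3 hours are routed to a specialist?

0.1395

Thinning: the arrivals that are routed to a specialist themselves form a Poisson process with rate 0.55 × 4.8 = 2.64 per hour.
Over the interval, μ = 2.64 × 3 = 7.92 (3 hours).
P(N = 8) = e^(−7.92) · 7.92^8/8! ≈ 0.1395.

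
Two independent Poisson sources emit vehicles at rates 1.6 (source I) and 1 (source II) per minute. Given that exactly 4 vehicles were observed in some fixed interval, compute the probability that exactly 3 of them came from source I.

Given the total, each event is independently from source I with probability p = λ_I/(λ_I+λ_II) = 1.6/2.6 ≈ 0.6154.
So K ~ Binomial(4, 1.6/2.6): P(K = 3) = C(4,3) · (1.6/2.6)^3 · (1/2.6)^1 ≈ 0.3585.

0.3585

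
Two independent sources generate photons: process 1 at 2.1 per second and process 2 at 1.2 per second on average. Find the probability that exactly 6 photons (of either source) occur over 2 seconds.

Independent Poisson processes superpose: combined rate λ = 2.1 + 1.2 = 3.3 per second.
Over the interval, μ = 3.3 × 2 = 6.6 (2 seconds).
P(N = 6) = e^(−6.6) · 6.6^6/6! ≈ 0.1562.

0.1562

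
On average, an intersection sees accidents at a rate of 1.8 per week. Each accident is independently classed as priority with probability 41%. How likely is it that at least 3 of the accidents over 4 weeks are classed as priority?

Thinning: the accidents that are classed as priority themselves form a Poisson process with rate 0.41 × 1.8 = 0.738 per week.
Over the interval, μ = 0.738 × 4 = 2.952 (4 weeks).
P(N ≥ 3) = 1 − P(N ≤ 2) ≈ 0.5660.

0.5660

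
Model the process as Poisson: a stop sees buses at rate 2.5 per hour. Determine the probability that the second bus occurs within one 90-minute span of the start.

Over the interval, μ = 2.5 × 1.5 = 3.75 (a 90-minute span = 1.5 hours).
The second arrival falls in the interval iff at least 2 events occur there: P(S_2 ≤ t) = P(N ≥ 2) = 1 − P(N ≤ 1) ≈ 0.8883.

0.8883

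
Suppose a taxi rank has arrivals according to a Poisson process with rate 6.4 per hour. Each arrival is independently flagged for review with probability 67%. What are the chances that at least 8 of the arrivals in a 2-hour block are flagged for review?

Thinning: the arrivals that are flagged for review themselves form a Poisson process with rate 0.67 × 6.4 = 4.288 per hour.
Over the interval, μ = 4.288 × 2 = 8.576 (a 2-hour block = 2 hours).
P(N ≥ 8) = 1 − P(N ≤ 7) ≈ 0.6242.

0.6242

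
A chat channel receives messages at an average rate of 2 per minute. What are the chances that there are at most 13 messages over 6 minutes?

Over the interval, μ = 2 × 6 = 12 (6 minutes).
P(N ≤ 13) = Σ_{j=0}^{13} e^(−μ) μ^j/j! ≈ 0.6815.

0.6815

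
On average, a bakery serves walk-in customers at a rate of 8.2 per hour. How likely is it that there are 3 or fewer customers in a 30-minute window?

0.4142

Over the interval, μ = 8.2 × 0.5 = 4.1 (a 30-minute window = 0.5 hours).
P(N ≤ 3) = Σ_{j=0}^{3} e^(−μ) μ^j/j! ≈ 0.4142.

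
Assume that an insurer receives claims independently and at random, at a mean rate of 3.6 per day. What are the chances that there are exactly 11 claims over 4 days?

Over the interval, μ = 3.6 × 4 = 14.4 (4 days).
P(N = 11) = e^(−μ) μ^11/11! = e^(−14.4) · 14.4^11/39916800 ≈ 0.0771.

0.0771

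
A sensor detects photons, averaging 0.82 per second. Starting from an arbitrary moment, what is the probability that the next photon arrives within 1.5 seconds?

Inter-arrival times are exponential with rate λ = 0.82 per second.
P(T ≤ 1.5) = 1 − e^(−λt) = 1 − e^(−0.82 × 1.5) = 1 − e^(−1.23) ≈ 0.7077.

0.7077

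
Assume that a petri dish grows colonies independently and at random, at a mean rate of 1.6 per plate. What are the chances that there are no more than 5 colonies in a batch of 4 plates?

Over the interval, μ = 1.6 × 4 = 6.4 (a batch of 4 plates = 4 plates).
P(N ≤ 5) = Σ_{j=0}^{5} e^(−μ) μ^j/j! ≈ 0.3837.

0.3837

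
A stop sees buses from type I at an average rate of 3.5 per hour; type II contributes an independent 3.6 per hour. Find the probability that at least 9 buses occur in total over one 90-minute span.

Independent Poisson processes superpose: combined rate λ = 3.5 + 3.6 = 7.1 per hour.
Over the interval, μ = 7.1 × 1.5 = 10.65 (a 90-minute span = 1.5 hours).
P(N ≥ 9) = 1 − P(N ≤ 8) ≈ 0.7355.

0.7355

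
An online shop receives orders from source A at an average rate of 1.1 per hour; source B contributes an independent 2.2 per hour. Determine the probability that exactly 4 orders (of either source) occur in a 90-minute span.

Independent Poisson processes superpose: combined rate λ = 1.1 + 2.2 = 3.3 per hour.
Over the interval, μ = 3.3 × 1.5 = 4.95 (a 90-minute span = 1.5 hours).
P(N = 4) = e^(−4.95) · 4.95^4/4! ≈ 0.1772.

0.1772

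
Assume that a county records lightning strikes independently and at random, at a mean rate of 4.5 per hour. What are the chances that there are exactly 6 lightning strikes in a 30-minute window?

Over the interval, μ = 4.5 × 0.5 = 2.25 (a 30-minute window = 0.5 hours).
P(N = 6) = e^(−μ) μ^6/6! = e^(−2.25) · 2.25^6/720 ≈ 0.0190.

0.0190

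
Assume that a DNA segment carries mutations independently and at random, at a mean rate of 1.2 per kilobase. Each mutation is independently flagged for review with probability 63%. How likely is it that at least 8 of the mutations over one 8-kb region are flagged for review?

0.2627

Thinning: the mutations that are flagged for review themselves form a Poisson process with rate 0.63 × 1.2 = 0.756 per kilobase.
Over the interval, μ = 0.756 × 8 = 6.048 (an 8-kb region = 8 kilobases).
P(N ≥ 8) = 1 − P(N ≤ 7) ≈ 0.2627.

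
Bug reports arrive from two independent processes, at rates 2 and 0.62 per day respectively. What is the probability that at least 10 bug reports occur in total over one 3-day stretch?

Independent Poisson processes superpose: combined rate λ = 2 + 0.62 = 2.62 per day.
Over the interval, μ = 2.62 × 3 = 7.86 (a 3-day stretch = 3 days).
P(N ≥ 10) = 1 − P(N ≤ 9) ≈ 0.2662.

0.2662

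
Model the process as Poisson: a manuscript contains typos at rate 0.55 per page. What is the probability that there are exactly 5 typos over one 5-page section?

Over the interval, μ = 0.55 × 5 = 2.75 (a 5-page section = 5 pages).
P(N = 5) = e^(−μ) μ^5/5! = e^(−2.75) · 2.75^5/120 ≈ 0.0838.

0.0838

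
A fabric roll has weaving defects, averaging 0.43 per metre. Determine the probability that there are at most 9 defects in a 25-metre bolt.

0.3682

Over the interval, μ = 0.43 × 25 = 10.75 (a 25-metre bolt = 25 metres).
P(N ≤ 9) = Σ_{j=0}^{9} e^(−μ) μ^j/j! ≈ 0.3682.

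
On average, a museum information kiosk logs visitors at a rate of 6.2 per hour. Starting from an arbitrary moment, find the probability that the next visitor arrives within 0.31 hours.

Inter-arrival times are exponential with rate λ = 6.2 per hour.
P(T ≤ 0.31) = 1 − e^(−λt) = 1 − e^(−6.2 × 0.31) = 1 − e^(−1.922) ≈ 0.8537.

0.8537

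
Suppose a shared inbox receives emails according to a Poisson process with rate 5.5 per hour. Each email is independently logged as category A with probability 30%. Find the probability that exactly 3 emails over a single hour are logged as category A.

Thinning: the emails that are logged as category A themselves form a Poisson process with rate 0.3 × 5.5 = 1.65 per hour.
So μ = 1.65.
P(N = 3) = e^(−1.65) · 1.65^3/3! ≈ 0.1438.

0.1438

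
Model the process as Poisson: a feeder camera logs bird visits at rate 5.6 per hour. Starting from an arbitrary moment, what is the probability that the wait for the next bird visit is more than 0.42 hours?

The wait for the next event is exponential with rate λ = 5.6 per hour.
P(T > 0.42) = e^(−λt) = e^(−5.6 × 0.42) = e^(−2.352) ≈ 0.0952.

0.0952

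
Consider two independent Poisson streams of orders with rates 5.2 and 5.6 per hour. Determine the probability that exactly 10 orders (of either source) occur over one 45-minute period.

Independent Poisson processes superpose: combined rate λ = 5.2 + 5.6 = 10.8 per hour.
Over the interval, μ = 10.8 × 0.75 = 8.1 (a 45-minute period = 0.75 hours).
P(N = 10) = e^(−8.1) · 8.1^10/10! ≈ 0.1017.

0.1017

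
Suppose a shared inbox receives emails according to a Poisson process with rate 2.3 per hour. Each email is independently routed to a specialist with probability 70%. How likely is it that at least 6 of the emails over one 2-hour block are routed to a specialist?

0.1077

Thinning: the emails that are routed to a specialist themselves form a Poisson process with rate 0.7 × 2.3 = 1.61 per hour.
Over the interval, μ = 1.61 × 2 = 3.22 (a 2-hour block = 2 hours).
P(N ≥ 6) = 1 − P(N ≤ 5) ≈ 0.1077.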